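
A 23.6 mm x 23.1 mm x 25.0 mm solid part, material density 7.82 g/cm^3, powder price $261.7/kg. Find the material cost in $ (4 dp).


V = 23.6 * 23.1 * 25.0 = 13629.0 mm^3 = 13.629 cm^3
Mass = 13.629 * 7.82 / 1000 = 0.10657878 kg
Cost = 0.10657878 * 261.7 = 27.8917 $


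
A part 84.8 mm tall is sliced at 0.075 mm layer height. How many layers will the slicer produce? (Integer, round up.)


Layers = ceil(84.8/0.075) = 1131


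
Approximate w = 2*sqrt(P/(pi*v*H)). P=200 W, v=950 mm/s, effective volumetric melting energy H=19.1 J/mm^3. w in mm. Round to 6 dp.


w = 2*sqrt(200/(pi*950*19.1)) = 0.118465 mm


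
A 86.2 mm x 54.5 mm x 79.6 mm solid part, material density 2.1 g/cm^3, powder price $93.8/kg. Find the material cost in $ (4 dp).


V = 86.2 * 54.5 * 79.6 = 373952.84 mm^3 = 373.95284 cm^3
Mass = 373.95284 * 2.1 / 1000 = 0.78530096 kg
Cost = 0.78530096 * 93.8 = 73.6612 $


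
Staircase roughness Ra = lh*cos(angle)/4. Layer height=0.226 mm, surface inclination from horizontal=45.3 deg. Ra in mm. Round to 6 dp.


Ra = 0.226 * cos(45.3) / 4 = 0.039742 mm


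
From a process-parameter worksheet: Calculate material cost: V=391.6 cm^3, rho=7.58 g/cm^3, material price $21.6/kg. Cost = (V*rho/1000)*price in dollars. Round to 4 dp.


Mass = 391.6*7.58/1000 = 2.968328 kg
Cost = 2.968328 * 21.6 = 64.1159 $


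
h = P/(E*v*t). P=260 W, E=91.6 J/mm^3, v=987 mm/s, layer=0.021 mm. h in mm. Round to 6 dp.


h = 260 / (91.6*987*0.021) = 0.136944 mm


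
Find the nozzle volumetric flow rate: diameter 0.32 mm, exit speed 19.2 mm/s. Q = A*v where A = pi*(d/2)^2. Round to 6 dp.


A = pi*(0.32/2)^2 = 0.08042477 mm^2
Q = 0.08042477 * 19.2 = 1.544156 mm^3/s


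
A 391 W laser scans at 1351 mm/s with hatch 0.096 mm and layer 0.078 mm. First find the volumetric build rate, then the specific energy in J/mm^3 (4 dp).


Build rate = 1351 * 0.096 * 0.078 = 10.116288 mm^3/s
SE = 391 / 10.116288 = 38.6505 J/mm^3


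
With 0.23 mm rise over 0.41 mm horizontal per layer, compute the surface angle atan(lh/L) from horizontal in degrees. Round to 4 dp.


angle = atan(0.23/0.41) = 29.2914 degrees


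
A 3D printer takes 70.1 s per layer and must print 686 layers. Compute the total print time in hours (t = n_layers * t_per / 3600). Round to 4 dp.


t = 686 * 70.1 / 3600 = 13.3579 hrs


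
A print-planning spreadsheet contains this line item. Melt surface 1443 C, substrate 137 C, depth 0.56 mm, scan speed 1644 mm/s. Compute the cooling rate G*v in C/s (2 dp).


G = (1443-137)/0.56 = 2332.14285714 C/mm
CR = 2332.14285714 * 1644 = 3834042.86 C/s


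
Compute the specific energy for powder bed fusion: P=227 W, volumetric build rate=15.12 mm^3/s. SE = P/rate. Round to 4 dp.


SE = 227 / 15.12 = 15.0132 J/mm^3


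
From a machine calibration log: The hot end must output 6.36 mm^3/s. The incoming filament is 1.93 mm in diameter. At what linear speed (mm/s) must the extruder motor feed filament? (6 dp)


A = pi*(1.93/2)^2 = 2.92553
v = 6.36 / 2.92553 = 2.173965 mm/s


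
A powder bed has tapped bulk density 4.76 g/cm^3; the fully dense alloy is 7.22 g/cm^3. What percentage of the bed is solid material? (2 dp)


Packing = (4.76/7.22)*100 = 65.93 %


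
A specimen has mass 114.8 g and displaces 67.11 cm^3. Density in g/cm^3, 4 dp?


rho = 114.8 / 67.11 = 1.7106 g/cm^3


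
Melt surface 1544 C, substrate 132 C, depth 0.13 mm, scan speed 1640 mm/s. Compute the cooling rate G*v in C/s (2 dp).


G = (1544-132)/0.13 = 10861.53846154 C/mm
CR = 10861.53846154 * 1640 = 17812923.08 C/s


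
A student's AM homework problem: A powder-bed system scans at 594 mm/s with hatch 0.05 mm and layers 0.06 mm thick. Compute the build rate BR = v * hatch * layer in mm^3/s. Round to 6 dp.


Rate = 594 * 0.05 * 0.06 = 1.782 mm^3/s


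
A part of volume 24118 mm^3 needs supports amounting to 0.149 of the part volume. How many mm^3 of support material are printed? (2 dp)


V_support = 24118 * 0.149 = 3593.58 mm^3


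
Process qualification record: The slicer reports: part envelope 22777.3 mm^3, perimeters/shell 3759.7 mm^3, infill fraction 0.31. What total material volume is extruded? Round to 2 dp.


V_infill = (22777.3 - 3759.7) * 0.31 = 5895.46
V_total = 3759.7 + 5895.46 = 9655.16 mm^3


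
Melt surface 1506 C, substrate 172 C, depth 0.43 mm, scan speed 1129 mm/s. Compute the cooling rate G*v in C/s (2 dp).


G = (1506-172)/0.43 = 3102.3255814 C/mm
CR = 3102.3255814 * 1129 = 3502525.58 C/s


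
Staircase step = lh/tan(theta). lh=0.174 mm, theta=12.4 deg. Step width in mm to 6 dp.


step = 0.174 / tan(12.4) = 0.791397 mm


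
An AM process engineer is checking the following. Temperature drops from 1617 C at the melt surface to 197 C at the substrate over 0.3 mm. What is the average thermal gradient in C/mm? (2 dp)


G = (1617-197)/0.3 = 4733.33 C/mm


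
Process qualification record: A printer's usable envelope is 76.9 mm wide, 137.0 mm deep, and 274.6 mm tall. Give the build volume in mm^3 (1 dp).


V = 76.9 * 137.0 * 274.6 = 2892993.4 mm^3


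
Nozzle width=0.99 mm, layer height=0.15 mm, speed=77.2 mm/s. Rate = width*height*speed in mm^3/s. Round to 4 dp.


Rate = 0.99 * 0.15 * 77.2 = 11.4642 mm^3/s


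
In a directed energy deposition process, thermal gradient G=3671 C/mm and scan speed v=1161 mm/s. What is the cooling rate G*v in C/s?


CR = 3671 * 1161 = 4262031 C/s


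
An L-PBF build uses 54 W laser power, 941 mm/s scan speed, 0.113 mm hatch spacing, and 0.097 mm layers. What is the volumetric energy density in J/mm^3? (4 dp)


E = 54 / (941*0.113*0.097) = 5.2354 J/mm^3


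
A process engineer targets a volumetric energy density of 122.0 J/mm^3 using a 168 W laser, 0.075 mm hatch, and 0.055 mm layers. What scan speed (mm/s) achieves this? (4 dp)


v = 168 / (122.0*0.075*0.055) = 333.8301 mm/s


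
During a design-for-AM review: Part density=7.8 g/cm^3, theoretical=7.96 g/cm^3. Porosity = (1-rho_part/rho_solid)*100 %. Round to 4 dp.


Porosity = (1-7.8/7.96)*100 = 2.0101 %


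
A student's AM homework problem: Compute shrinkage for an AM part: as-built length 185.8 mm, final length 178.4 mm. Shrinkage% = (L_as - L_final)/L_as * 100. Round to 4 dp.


Shrinkage = ((185.8-178.4)/185.8)*100 = 3.9828 %


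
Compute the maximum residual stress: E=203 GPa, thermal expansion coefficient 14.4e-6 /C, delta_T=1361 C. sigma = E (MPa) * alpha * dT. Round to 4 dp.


sigma = 203*1000 * 14.4e-6 * 1361 = 3978.4752 MPa


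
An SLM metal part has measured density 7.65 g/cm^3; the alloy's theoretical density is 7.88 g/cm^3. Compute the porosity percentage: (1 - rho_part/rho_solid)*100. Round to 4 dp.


Porosity = (1-7.65/7.88)*100 = 2.9188 %


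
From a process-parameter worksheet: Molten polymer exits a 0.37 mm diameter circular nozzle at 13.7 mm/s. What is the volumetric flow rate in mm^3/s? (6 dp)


A = pi*(0.37/2)^2 = 0.10752101 mm^2
Q = 0.10752101 * 13.7 = 1.473038 mm^3/s


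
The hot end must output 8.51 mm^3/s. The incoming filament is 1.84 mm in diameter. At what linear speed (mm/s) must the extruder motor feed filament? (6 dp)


A = pi*(1.84/2)^2 = 2.659044
v = 8.51 / 2.659044 = 3.200398 mm/s


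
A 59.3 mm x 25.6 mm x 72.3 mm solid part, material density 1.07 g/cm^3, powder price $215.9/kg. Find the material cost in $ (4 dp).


V = 59.3 * 25.6 * 72.3 = 109757.184 mm^3 = 109.757184 cm^3
Mass = 109.757184 * 1.07 / 1000 = 0.11744019 kg
Cost = 0.11744019 * 215.9 = 25.3553 $


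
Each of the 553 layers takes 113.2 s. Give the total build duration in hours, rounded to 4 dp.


t = 553 * 113.2 / 3600 = 17.3888 hrs


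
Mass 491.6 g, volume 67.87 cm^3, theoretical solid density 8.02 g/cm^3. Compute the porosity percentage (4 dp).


rho_part = 491.6 / 67.87 = 7.24325917 g/cm^3
Porosity = (1 - 7.24325917/8.02)*100 = 9.685 %


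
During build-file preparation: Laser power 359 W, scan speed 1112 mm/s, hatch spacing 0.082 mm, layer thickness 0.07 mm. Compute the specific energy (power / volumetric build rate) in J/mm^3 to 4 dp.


Build rate = 1112 * 0.082 * 0.07 = 6.38288 mm^3/s
SE = 359 / 6.38288 = 56.2442 J/mm^3


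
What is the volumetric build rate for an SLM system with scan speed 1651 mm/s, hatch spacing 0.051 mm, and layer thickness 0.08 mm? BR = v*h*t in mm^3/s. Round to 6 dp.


Rate = 1651 * 0.051 * 0.08 = 6.73608 mm^3/s


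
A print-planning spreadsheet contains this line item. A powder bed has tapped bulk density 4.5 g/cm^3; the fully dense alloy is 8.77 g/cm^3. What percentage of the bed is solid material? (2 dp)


Packing = (4.5/8.77)*100 = 51.31 %


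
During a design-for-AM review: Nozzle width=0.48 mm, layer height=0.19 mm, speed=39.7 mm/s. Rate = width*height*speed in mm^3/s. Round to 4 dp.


Rate = 0.48 * 0.19 * 39.7 = 3.6206 mm^3/s


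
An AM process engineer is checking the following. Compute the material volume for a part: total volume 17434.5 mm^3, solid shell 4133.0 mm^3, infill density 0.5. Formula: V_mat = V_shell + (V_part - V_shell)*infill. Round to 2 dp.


V_infill = (17434.5 - 4133.0) * 0.5 = 6650.75
V_total = 4133.0 + 6650.75 = 10783.75 mm^3


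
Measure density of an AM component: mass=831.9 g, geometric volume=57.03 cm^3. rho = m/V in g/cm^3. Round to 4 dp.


rho = 831.9 / 57.03 = 14.5871 g/cm^3


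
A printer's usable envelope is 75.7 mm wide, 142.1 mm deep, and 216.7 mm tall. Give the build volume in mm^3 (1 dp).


V = 75.7 * 142.1 * 216.7 = 2331035.4 mm^3


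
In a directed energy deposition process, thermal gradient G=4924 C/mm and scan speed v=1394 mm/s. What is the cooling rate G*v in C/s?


CR = 4924 * 1394 = 6864056 C/s


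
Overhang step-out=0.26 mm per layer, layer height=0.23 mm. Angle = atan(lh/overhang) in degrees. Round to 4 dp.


angle = atan(0.23/0.26) = 41.4965 degrees


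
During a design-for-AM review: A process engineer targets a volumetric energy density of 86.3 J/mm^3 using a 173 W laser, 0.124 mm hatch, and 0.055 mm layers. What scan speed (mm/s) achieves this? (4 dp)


v = 173 / (86.3*0.124*0.055) = 293.9347 mm/s


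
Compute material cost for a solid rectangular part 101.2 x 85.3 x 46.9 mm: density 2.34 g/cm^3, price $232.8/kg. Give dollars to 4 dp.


V = 101.2 * 85.3 * 46.9 = 404857.684 mm^3 = 404.857684 cm^3
Mass = 404.857684 * 2.34 / 1000 = 0.94736698 kg
Cost = 0.94736698 * 232.8 = 220.547 $


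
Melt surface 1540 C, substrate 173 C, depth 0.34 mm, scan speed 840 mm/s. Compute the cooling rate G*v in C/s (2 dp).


G = (1540-173)/0.34 = 4020.58823529 C/mm
CR = 4020.58823529 * 840 = 3377294.12 C/s


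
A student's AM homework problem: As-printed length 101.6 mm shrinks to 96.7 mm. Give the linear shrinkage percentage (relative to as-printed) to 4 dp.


Shrinkage = ((101.6-96.7)/101.6)*100 = 4.8228 %


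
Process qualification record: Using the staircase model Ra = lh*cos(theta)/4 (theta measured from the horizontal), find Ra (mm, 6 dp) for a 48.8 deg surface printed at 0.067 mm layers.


Ra = 0.067 * cos(48.8) / 4 = 0.011033 mm


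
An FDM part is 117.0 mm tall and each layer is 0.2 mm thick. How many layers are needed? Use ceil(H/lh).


Layers = ceil(117.0/0.2) = 585


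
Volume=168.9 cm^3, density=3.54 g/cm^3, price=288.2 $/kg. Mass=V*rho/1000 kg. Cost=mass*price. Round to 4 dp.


Mass = 168.9*3.54/1000 = 0.597906 kg
Cost = 0.597906 * 288.2 = 172.3165 $


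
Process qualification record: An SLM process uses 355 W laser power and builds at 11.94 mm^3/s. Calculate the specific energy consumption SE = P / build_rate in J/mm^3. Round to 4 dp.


SE = 355 / 11.94 = 29.732 J/mm^3


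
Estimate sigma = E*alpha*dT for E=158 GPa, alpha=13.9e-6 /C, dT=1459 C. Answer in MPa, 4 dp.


sigma = 158*1000 * 13.9e-6 * 1459 = 3204.2558 MPa


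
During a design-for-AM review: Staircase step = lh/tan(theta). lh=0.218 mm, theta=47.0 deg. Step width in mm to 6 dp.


step = 0.218 / tan(47.0) = 0.203288 mm


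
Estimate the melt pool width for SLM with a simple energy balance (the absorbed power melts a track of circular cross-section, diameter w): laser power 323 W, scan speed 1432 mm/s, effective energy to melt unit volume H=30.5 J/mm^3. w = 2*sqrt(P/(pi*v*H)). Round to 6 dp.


w = 2*sqrt(323/(pi*1432*30.5)) = 0.097036 mm


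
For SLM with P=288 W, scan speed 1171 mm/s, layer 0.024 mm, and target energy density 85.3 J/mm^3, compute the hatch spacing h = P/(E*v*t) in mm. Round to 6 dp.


h = 288 / (85.3*1171*0.024) = 0.120137 mm


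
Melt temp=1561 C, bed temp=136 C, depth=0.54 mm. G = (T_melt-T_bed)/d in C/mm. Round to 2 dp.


G = (1561-136)/0.54 = 2638.89 C/mm


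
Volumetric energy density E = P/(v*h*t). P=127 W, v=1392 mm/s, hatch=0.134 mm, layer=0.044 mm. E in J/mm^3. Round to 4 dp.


E = 127 / (1392*0.134*0.044) = 15.4742 J/mm^3


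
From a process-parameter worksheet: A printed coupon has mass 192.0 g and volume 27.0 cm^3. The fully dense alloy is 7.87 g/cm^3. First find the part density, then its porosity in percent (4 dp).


rho_part = 192.0 / 27.0 = 7.11111111 g/cm^3
Porosity = (1 - 7.11111111/7.87)*100 = 9.6428 %


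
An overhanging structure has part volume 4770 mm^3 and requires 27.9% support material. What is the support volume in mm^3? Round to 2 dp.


V_support = 4770 * 0.279 = 1330.83 mm^3


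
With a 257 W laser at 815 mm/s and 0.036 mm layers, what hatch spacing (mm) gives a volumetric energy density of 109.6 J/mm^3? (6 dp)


h = 257 / (109.6*815*0.036) = 0.079921 mm


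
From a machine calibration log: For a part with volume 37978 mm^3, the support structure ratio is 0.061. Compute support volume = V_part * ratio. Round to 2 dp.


V_support = 37978 * 0.061 = 2316.66 mm^3


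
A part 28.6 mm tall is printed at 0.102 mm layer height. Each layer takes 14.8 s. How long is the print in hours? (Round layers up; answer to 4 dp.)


Layers = ceil(28.6/0.102) = 281
t = 281 * 14.8 / 3600 = 1.1552 hrs


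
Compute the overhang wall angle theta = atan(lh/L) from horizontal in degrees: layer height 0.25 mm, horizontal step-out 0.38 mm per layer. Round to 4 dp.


angle = atan(0.25/0.38) = 33.3407 degrees


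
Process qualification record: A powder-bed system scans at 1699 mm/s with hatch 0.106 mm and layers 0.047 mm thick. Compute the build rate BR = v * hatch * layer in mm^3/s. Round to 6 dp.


Rate = 1699 * 0.106 * 0.047 = 8.464418 mm^3/s


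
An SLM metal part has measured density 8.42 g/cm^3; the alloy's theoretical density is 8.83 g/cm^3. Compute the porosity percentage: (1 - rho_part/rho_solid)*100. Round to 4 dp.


Porosity = (1-8.42/8.83)*100 = 4.6433 %


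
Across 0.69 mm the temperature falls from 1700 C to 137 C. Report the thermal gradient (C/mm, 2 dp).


G = (1700-137)/0.69 = 2265.22 C/mm


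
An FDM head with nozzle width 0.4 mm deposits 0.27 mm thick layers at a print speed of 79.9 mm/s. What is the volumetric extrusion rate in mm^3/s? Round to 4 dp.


Rate = 0.4 * 0.27 * 79.9 = 8.6292 mm^3/s


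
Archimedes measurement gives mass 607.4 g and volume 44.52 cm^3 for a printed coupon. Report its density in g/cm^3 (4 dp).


rho = 607.4 / 44.52 = 13.6433 g/cm^3


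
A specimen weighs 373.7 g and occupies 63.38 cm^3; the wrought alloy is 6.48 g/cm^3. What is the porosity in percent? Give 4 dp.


rho_part = 373.7 / 63.38 = 5.89618176 g/cm^3
Porosity = (1 - 5.89618176/6.48)*100 = 9.0095 %


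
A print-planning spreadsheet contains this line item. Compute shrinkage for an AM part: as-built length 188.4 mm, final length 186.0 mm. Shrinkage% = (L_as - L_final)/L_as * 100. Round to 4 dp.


Shrinkage = ((188.4-186.0)/188.4)*100 = 1.2739 %


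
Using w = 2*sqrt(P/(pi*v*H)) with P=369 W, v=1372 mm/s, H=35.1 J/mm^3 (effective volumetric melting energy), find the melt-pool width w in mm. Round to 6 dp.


w = 2*sqrt(369/(pi*1372*35.1)) = 0.098773 mm


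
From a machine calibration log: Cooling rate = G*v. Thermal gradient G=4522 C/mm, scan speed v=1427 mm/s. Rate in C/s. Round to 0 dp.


CR = 4522 * 1427 = 6452894 C/s


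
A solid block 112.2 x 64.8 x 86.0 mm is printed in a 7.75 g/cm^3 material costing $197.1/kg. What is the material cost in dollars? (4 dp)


V = 112.2 * 64.8 * 86.0 = 625268.16 mm^3 = 625.26816 cm^3
Mass = 625.26816 * 7.75 / 1000 = 4.84582824 kg
Cost = 4.84582824 * 197.1 = 955.1127 $


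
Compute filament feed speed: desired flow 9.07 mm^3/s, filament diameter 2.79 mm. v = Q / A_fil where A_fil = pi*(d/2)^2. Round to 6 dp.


A = pi*(2.79/2)^2 = 6.113618
v = 9.07 / 6.113618 = 1.483573 mm/s


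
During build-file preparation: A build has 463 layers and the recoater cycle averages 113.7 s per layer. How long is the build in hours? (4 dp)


t = 463 * 113.7 / 3600 = 14.6231 hrs


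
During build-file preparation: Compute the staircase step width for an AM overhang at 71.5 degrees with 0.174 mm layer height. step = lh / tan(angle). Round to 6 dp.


step = 0.174 / tan(71.5) = 0.05822 mm


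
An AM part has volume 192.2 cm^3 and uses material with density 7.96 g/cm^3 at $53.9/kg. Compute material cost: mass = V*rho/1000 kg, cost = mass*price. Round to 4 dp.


Mass = 192.2*7.96/1000 = 1.529912 kg
Cost = 1.529912 * 53.9 = 82.4623 $


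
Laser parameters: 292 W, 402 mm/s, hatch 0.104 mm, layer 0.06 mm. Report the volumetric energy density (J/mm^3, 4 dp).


E = 292 / (402*0.104*0.06) = 116.4052 J/mm^3


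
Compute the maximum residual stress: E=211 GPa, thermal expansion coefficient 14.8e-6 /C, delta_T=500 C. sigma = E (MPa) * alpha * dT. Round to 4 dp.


sigma = 211*1000 * 14.8e-6 * 500 = 1561.4 MPa


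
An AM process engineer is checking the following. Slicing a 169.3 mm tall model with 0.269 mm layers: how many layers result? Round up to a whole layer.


Layers = ceil(169.3/0.269) = 630


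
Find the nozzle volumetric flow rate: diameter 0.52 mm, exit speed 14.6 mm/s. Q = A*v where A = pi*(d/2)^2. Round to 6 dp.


A = pi*(0.52/2)^2 = 0.21237166 mm^2
Q = 0.21237166 * 14.6 = 3.100626 mm^3/s


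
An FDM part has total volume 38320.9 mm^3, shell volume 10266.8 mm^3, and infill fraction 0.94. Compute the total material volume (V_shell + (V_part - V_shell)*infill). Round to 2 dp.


V_infill = (38320.9 - 10266.8) * 0.94 = 26370.85
V_total = 10266.8 + 26370.85 = 36637.65 mm^3


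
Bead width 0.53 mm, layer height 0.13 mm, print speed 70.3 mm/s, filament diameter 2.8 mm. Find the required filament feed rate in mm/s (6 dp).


Q = 0.53 * 0.13 * 70.3 = 4.84367 mm^3/s
A_fil = pi*(2.8/2)^2 = 6.1575216 mm^2
v_feed = 4.84367 / 6.1575216 = 0.786627 mm/s


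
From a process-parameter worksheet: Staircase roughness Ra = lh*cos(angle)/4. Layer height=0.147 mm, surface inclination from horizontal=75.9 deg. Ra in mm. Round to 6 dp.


Ra = 0.147 * cos(75.9) / 4 = 0.008953 mm


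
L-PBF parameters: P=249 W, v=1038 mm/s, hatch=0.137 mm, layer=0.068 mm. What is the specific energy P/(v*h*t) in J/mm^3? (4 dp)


Build rate = 1038 * 0.137 * 0.068 = 9.670008 mm^3/s
SE = 249 / 9.670008 = 25.7497 J/mm^3


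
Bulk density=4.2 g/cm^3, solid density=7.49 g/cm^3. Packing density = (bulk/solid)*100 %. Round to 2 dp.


Packing = (4.2/7.49)*100 = 56.07 %


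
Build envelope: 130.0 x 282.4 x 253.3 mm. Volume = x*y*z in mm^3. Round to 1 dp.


V = 130.0 * 282.4 * 253.3 = 9299149.6 mm^3


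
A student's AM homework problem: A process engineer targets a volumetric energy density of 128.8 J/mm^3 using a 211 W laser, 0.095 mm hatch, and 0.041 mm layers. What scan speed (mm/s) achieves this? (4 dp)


v = 211 / (128.8*0.095*0.041) = 420.5902 mm/s


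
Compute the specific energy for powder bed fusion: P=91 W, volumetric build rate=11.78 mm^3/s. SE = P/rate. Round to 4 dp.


SE = 91 / 11.78 = 7.725 J/mm^3


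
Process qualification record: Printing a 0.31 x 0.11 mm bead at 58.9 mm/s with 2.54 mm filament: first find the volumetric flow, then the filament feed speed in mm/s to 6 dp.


Q = 0.31 * 0.11 * 58.9 = 2.00849 mm^3/s
A_fil = pi*(2.54/2)^2 = 5.06707479 mm^2
v_feed = 2.00849 / 5.06707479 = 0.396381 mm/s


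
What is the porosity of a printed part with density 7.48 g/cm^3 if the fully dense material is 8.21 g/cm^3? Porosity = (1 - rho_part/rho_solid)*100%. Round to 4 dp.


Porosity = (1-7.48/8.21)*100 = 8.8916 %


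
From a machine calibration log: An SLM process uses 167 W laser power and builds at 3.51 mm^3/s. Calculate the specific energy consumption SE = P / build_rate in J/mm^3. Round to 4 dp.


SE = 167 / 3.51 = 47.5783 J/mm^3


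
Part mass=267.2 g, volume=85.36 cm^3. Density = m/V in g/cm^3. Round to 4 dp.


rho = 267.2 / 85.36 = 3.1303 g/cm^3


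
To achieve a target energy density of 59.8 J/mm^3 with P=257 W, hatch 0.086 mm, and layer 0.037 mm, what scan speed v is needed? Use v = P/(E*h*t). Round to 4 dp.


v = 257 / (59.8*0.086*0.037) = 1350.6156 mm/s


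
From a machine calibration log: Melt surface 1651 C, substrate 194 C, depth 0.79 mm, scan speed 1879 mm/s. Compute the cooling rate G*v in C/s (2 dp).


G = (1651-194)/0.79 = 1844.30379747 C/mm
CR = 1844.30379747 * 1879 = 3465446.84 C/s


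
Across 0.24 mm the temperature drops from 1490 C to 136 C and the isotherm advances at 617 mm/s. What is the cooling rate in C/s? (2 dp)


G = (1490-136)/0.24 = 5641.66666667 C/mm
CR = 5641.66666667 * 617 = 3480908.33 C/s


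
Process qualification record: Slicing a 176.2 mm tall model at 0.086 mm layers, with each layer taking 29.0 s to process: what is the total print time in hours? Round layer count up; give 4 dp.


Layers = ceil(176.2/0.086) = 2049
t = 2049 * 29.0 / 3600 = 16.5058 hrs


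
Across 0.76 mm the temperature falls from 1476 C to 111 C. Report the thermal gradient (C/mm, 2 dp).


G = (1476-111)/0.76 = 1796.05 C/mm


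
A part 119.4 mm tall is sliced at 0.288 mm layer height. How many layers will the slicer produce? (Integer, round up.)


Layers = ceil(119.4/0.288) = 415


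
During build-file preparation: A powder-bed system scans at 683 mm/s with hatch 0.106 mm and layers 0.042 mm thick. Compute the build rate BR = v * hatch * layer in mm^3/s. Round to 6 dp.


Rate = 683 * 0.106 * 0.042 = 3.040716 mm^3/s


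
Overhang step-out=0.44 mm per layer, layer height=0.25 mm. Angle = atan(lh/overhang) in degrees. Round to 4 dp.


angle = atan(0.25/0.44) = 29.6045 degrees


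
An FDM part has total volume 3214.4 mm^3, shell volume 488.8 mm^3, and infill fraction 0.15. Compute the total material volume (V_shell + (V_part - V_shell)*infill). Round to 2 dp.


V_infill = (3214.4 - 488.8) * 0.15 = 408.84
V_total = 488.8 + 408.84 = 897.64 mm^3


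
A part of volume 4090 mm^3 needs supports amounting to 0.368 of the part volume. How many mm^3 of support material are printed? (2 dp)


V_support = 4090 * 0.368 = 1505.12 mm^3


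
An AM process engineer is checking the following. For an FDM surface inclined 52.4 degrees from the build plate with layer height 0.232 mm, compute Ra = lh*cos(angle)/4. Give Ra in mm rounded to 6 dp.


Ra = 0.232 * cos(52.4) / 4 = 0.035388 mm


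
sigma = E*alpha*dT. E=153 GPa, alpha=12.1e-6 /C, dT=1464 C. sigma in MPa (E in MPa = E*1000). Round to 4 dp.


sigma = 153*1000 * 12.1e-6 * 1464 = 2710.3032 MPa


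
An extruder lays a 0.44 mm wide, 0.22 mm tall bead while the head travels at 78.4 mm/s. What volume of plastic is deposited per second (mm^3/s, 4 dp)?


Rate = 0.44 * 0.22 * 78.4 = 7.5891 mm^3/s


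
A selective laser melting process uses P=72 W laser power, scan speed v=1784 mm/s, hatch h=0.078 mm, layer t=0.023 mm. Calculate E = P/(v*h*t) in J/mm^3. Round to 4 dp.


E = 72 / (1784*0.078*0.023) = 22.4965 J/mm^3


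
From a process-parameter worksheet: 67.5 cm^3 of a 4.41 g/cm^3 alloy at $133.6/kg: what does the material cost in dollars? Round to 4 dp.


Mass = 67.5*4.41/1000 = 0.297675 kg
Cost = 0.297675 * 133.6 = 39.7694 $


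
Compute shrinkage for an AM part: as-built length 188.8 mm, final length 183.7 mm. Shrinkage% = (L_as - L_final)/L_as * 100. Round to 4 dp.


Shrinkage = ((188.8-183.7)/188.8)*100 = 2.7013 %


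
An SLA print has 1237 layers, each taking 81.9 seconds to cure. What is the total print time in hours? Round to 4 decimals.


t = 1237 * 81.9 / 3600 = 28.1418 hrs


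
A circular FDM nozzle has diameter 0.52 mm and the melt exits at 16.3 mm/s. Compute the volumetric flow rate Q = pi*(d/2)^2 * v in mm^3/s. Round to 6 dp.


A = pi*(0.52/2)^2 = 0.21237166 mm^2
Q = 0.21237166 * 16.3 = 3.461658 mm^3/s


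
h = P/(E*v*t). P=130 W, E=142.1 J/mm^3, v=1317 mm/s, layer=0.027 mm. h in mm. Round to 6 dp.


h = 130 / (142.1*1317*0.027) = 0.025728 mm


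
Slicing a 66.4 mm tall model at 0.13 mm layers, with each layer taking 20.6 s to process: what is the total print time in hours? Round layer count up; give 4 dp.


Layers = ceil(66.4/0.13) = 511
t = 511 * 20.6 / 3600 = 2.9241 hrs


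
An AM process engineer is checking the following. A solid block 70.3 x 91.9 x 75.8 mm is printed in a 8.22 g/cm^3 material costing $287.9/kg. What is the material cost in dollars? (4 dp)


V = 70.3 * 91.9 * 75.8 = 489711.206 mm^3 = 489.711206 cm^3
Mass = 489.711206 * 8.22 / 1000 = 4.02542611 kg
Cost = 4.02542611 * 287.9 = 1158.9202 $


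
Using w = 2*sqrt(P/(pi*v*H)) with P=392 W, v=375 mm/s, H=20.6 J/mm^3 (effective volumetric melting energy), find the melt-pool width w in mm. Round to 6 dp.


w = 2*sqrt(392/(pi*375*20.6)) = 0.254184 mm


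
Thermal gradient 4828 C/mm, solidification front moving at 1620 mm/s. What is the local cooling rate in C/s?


CR = 4828 * 1620 = 7821360 C/s


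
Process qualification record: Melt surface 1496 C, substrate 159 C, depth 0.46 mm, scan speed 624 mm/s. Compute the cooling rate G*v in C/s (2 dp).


G = (1496-159)/0.46 = 2906.52173913 C/mm
CR = 2906.52173913 * 624 = 1813669.57 C/s


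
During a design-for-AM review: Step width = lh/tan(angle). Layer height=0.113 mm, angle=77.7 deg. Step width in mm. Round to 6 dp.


step = 0.113 / tan(77.7) = 0.024638 mm


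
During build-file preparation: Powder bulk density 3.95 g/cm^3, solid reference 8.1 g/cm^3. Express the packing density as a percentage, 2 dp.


Packing = (3.95/8.1)*100 = 48.77 %


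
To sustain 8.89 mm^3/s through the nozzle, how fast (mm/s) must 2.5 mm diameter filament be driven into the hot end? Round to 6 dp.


A = pi*(2.5/2)^2 = 4.908739
v = 8.89 / 4.908739 = 1.811056 mm/s


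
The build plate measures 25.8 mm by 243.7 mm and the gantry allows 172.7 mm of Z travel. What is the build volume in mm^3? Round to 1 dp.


V = 25.8 * 243.7 * 172.7 = 1085844.3 mm^3


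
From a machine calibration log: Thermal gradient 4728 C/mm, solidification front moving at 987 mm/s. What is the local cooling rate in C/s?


CR = 4728 * 987 = 4666536 C/s


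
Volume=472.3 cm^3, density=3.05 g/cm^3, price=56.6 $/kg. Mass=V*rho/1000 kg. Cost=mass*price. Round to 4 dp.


Mass = 472.3*3.05/1000 = 1.440515 kg
Cost = 1.440515 * 56.6 = 81.5331 $


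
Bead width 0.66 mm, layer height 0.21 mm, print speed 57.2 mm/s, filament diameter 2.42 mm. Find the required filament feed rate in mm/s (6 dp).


Q = 0.66 * 0.21 * 57.2 = 7.92792 mm^3/s
A_fil = pi*(2.42/2)^2 = 4.5996058 mm^2
v_feed = 7.92792 / 4.5996058 = 1.723609 mm/s


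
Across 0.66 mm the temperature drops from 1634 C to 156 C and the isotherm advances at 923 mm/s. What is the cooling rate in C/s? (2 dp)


G = (1634-156)/0.66 = 2239.39393939 C/mm
CR = 2239.39393939 * 923 = 2066960.61 C/s


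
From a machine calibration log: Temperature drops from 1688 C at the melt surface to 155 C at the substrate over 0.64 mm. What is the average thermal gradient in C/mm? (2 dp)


G = (1688-155)/0.64 = 2395.31 C/mm


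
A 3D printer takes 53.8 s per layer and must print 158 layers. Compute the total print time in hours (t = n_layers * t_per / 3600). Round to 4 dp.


t = 158 * 53.8 / 3600 = 2.3612 hrs


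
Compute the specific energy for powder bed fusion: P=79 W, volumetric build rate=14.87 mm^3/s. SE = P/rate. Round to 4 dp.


SE = 79 / 14.87 = 5.3127 J/mm^3


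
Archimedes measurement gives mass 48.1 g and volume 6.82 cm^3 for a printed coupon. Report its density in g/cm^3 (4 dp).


rho = 48.1 / 6.82 = 7.0528 g/cm^3


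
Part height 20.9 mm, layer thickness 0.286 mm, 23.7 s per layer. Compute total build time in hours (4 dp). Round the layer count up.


Layers = ceil(20.9/0.286) = 74
t = 74 * 23.7 / 3600 = 0.4872 hrs


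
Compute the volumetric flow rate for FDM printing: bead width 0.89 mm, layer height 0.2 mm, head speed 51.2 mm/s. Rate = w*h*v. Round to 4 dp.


Rate = 0.89 * 0.2 * 51.2 = 9.1136 mm^3/s


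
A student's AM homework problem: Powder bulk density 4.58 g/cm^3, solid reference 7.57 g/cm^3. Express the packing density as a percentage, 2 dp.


Packing = (4.58/7.57)*100 = 60.5 %


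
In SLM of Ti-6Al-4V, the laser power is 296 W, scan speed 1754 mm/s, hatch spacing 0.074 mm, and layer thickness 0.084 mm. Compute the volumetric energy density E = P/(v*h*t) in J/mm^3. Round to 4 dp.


E = 296 / (1754*0.074*0.084) = 27.1488 J/mm^3


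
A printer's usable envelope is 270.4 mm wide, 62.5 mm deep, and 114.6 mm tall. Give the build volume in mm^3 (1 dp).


V = 270.4 * 62.5 * 114.6 = 1936740.0 mm^3


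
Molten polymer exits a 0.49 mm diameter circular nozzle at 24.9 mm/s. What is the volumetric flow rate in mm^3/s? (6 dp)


A = pi*(0.49/2)^2 = 0.1885741 mm^2
Q = 0.1885741 * 24.9 = 4.695495 mm^3/s


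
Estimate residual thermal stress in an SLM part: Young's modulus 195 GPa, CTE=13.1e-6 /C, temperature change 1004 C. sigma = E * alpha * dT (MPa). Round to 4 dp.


sigma = 195*1000 * 13.1e-6 * 1004 = 2564.718 MPa


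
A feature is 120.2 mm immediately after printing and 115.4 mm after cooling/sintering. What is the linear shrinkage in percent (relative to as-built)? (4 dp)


Shrinkage = ((120.2-115.4)/120.2)*100 = 3.9933 %


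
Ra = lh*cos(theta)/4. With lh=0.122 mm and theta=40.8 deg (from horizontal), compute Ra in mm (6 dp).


Ra = 0.122 * cos(40.8) / 4 = 0.023088 mm


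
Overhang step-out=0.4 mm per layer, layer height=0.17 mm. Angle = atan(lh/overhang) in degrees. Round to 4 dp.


angle = atan(0.17/0.4) = 23.0255 degrees


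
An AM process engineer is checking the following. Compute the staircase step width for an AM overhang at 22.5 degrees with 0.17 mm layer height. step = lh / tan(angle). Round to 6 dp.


step = 0.17 / tan(22.5) = 0.410416 mm


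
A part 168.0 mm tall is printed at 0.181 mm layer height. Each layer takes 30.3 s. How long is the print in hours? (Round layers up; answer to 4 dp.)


Layers = ceil(168.0/0.181) = 929
t = 929 * 30.3 / 3600 = 7.8191 hrs


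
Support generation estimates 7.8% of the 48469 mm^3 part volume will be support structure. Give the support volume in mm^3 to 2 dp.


V_support = 48469 * 0.078 = 3780.58 mm^3


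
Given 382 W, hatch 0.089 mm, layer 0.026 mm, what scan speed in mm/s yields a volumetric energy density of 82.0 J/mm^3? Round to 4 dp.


v = 382 / (82.0*0.089*0.026) = 2013.1965 mm/s


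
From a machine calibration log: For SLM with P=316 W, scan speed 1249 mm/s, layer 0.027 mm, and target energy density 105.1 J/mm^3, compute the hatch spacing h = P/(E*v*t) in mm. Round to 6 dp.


h = 316 / (105.1*1249*0.027) = 0.089158 mm


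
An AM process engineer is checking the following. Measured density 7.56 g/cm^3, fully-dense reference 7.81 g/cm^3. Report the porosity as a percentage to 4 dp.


Porosity = (1-7.56/7.81)*100 = 3.201 %


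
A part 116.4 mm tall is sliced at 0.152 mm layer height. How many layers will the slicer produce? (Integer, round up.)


Layers = ceil(116.4/0.152) = 766


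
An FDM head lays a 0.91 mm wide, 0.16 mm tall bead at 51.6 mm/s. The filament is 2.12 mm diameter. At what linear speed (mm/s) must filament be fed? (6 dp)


Q = 0.91 * 0.16 * 51.6 = 7.51296 mm^3/s
A_fil = pi*(2.12/2)^2 = 3.52989351 mm^2
v_feed = 7.51296 / 3.52989351 = 2.128381 mm/s


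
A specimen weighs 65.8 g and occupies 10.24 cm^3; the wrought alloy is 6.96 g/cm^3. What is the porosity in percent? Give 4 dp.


rho_part = 65.8 / 10.24 = 6.42578125 g/cm^3
Porosity = (1 - 6.42578125/6.96)*100 = 7.6756 %


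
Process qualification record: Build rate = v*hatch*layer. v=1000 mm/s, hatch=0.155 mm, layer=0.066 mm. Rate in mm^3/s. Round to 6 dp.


Rate = 1000 * 0.155 * 0.066 = 10.23 mm^3/s


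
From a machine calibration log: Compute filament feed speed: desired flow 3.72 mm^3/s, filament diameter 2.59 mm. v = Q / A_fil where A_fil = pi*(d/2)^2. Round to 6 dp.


A = pi*(2.59/2)^2 = 5.268529
v = 3.72 / 5.268529 = 0.706079 mm/s


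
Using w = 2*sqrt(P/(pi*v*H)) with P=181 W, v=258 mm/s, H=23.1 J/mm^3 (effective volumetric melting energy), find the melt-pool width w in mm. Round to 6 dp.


w = 2*sqrt(181/(pi*258*23.1)) = 0.196643 mm


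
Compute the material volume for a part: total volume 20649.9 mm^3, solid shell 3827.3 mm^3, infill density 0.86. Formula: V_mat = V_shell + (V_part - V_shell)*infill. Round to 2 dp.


V_infill = (20649.9 - 3827.3) * 0.86 = 14467.44
V_total = 3827.3 + 14467.44 = 18294.74 mm^3


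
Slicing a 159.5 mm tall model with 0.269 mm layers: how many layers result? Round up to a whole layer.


Layers = ceil(159.5/0.269) = 593


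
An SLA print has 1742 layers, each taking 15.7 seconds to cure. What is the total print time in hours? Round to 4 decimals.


t = 1742 * 15.7 / 3600 = 7.5971 hrs


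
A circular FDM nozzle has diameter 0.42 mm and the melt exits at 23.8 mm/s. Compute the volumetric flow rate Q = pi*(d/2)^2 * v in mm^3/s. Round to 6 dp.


A = pi*(0.42/2)^2 = 0.13854424 mm^2
Q = 0.13854424 * 23.8 = 3.297353 mm^3/s


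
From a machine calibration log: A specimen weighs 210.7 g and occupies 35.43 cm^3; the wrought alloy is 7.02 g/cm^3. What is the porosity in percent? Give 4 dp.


rho_part = 210.7 / 35.43 = 5.94693762 g/cm^3
Porosity = (1 - 5.94693762/7.02)*100 = 15.2858 %


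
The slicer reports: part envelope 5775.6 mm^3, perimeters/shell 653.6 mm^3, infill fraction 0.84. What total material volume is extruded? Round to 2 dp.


V_infill = (5775.6 - 653.6) * 0.84 = 4302.48
V_total = 653.6 + 4302.48 = 4956.08 mm^3


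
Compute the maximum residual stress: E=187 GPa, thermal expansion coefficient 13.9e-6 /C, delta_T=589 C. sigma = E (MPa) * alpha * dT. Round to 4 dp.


sigma = 187*1000 * 13.9e-6 * 589 = 1530.9877 MPa


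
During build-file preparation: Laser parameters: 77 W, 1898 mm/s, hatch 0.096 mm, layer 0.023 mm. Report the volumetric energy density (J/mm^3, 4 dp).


E = 77 / (1898*0.096*0.023) = 18.3737 J/mm^3


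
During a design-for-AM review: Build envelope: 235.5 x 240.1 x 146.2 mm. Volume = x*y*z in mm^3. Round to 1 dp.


V = 235.5 * 240.1 * 146.2 = 8266667.0 mm^3


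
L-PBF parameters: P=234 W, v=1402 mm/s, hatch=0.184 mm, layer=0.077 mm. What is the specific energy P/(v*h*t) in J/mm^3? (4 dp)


Build rate = 1402 * 0.184 * 0.077 = 19.863536 mm^3/s
SE = 234 / 19.863536 = 11.7804 J/mm^3


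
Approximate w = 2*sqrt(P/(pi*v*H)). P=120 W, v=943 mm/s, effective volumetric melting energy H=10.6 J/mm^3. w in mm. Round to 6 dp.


w = 2*sqrt(120/(pi*943*10.6)) = 0.123634 mm


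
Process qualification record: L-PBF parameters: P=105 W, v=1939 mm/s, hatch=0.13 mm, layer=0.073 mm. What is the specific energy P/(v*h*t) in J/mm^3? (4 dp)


Build rate = 1939 * 0.13 * 0.073 = 18.40111 mm^3/s
SE = 105 / 18.40111 = 5.7062 J/mm^3


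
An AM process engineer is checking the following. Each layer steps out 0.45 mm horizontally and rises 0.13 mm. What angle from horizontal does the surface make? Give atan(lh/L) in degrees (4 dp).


angle = atan(0.13/0.45) = 16.1134 degrees


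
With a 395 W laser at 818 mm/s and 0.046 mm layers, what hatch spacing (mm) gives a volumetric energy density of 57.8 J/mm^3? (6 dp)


h = 395 / (57.8*818*0.046) = 0.181618 mm


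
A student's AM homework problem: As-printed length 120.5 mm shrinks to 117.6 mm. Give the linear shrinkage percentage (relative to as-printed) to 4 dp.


Shrinkage = ((120.5-117.6)/120.5)*100 = 2.4066 %


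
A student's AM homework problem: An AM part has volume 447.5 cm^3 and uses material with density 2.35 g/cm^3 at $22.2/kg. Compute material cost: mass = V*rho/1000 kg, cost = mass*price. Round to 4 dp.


Mass = 447.5*2.35/1000 = 1.051625 kg
Cost = 1.051625 * 22.2 = 23.3461 $


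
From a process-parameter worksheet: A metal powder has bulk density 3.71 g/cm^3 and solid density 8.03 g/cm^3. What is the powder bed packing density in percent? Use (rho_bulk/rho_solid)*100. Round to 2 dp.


Packing = (3.71/8.03)*100 = 46.2 %


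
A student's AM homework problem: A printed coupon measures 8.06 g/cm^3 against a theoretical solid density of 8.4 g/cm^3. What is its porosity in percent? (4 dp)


Porosity = (1-8.06/8.4)*100 = 4.0476 %


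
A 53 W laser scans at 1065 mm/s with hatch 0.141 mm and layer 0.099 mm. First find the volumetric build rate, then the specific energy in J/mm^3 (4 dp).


Build rate = 1065 * 0.141 * 0.099 = 14.866335 mm^3/s
SE = 53 / 14.866335 = 3.5651 J/mm^3


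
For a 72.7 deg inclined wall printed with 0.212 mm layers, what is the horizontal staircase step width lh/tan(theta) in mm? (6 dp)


step = 0.212 / tan(72.7) = 0.066031 mm


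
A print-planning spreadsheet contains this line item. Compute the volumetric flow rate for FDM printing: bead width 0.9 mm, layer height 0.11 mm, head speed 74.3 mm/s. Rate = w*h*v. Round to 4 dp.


Rate = 0.9 * 0.11 * 74.3 = 7.3557 mm^3/s


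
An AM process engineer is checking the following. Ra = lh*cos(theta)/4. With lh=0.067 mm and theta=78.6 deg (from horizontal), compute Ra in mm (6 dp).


Ra = 0.067 * cos(78.6) / 4 = 0.003311 mm


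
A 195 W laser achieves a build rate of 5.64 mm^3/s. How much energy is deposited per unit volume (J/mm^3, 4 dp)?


SE = 195 / 5.64 = 34.5745 J/mm^3


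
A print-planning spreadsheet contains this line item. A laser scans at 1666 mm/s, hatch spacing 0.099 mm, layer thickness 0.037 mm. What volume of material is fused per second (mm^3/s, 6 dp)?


Rate = 1666 * 0.099 * 0.037 = 6.102558 mm^3/s


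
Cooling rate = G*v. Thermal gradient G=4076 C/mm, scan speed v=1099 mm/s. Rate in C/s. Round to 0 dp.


CR = 4076 * 1099 = 4479524 C/s


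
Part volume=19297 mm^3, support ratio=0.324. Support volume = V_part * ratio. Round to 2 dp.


V_support = 19297 * 0.324 = 6252.23 mm^3


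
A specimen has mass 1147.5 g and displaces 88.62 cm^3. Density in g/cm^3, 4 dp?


rho = 1147.5 / 88.62 = 12.9485 g/cm^3


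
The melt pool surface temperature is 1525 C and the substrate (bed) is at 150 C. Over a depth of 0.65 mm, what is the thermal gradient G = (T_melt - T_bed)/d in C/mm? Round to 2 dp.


G = (1525-150)/0.65 = 2115.38 C/mm


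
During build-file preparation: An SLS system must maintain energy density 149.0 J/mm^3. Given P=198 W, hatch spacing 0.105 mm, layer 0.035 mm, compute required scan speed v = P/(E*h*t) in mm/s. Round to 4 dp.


v = 198 / (149.0*0.105*0.035) = 361.5943 mm/s


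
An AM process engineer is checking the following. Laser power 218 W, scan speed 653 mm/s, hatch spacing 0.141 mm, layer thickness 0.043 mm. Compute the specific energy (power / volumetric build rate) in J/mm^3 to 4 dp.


Build rate = 653 * 0.141 * 0.043 = 3.959139 mm^3/s
SE = 218 / 3.959139 = 55.0625 J/mm^3


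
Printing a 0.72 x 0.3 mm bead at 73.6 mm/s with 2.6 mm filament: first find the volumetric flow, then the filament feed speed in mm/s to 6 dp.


Q = 0.72 * 0.3 * 73.6 = 15.8976 mm^3/s
A_fil = pi*(2.6/2)^2 = 5.30929158 mm^2
v_feed = 15.8976 / 5.30929158 = 2.994298 mm/s
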